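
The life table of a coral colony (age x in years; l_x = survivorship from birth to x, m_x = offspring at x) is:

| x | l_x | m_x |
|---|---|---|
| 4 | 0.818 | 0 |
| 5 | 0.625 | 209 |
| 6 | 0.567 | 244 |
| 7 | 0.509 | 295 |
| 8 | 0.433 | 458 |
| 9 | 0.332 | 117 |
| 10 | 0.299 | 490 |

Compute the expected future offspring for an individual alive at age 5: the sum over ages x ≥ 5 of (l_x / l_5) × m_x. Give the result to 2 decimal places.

1284.47

l_5 = 0.625. Conditional survival from age 5 to x is l_x / l_5.
  x=5: (0.625/0.625) × 209 = 209.0000
  x=6: (0.567/0.625) × 244 = 221.3568
  x=7: (0.509/0.625) × 295 = 240.2480
  x=8: (0.433/0.625) × 458 = 317.3024
  x=9: (0.332/0.625) × 117 = 62.1504
  x=10: (0.299/0.625) × 490 = 234.4160
Sum = 209.0000 + 221.3568 + 240.2480 + 317.3024 + 62.1504 + 234.4160 = 1284.4736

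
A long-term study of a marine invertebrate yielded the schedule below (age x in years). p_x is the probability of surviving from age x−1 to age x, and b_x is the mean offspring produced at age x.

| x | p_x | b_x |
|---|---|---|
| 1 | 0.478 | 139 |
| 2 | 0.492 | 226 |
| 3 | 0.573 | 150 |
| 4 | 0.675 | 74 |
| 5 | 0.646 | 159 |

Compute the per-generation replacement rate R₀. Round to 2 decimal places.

Survivorship from birth: l_x = p_1·p_2·…·p_x.
  l_1 = 0.47800
  l_2 = 0.23518
  l_3 = 0.13476
  l_4 = 0.09096
  l_5 = 0.05876
R₀ = Σ l_x b_x:
  age 1: 0.47800 × 139 = 66.4420
  age 2: 0.23518 × 226 = 53.1507
  age 3: 0.13476 × 150 = 20.2140
  age 4: 0.09096 × 74 = 6.7310
  age 5: 0.05876 × 159 = 9.3428
R₀ = 66.4420 + 53.1507 + 20.2140 + 6.7310 + 9.3428 = 155.8806

155.88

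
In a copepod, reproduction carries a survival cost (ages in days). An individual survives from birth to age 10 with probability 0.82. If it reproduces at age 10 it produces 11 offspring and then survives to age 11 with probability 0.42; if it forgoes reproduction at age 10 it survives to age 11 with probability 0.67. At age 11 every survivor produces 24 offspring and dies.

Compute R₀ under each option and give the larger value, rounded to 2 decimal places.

17.29

breed at age 10: R₀ = 0.82 × (11 + 0.42 × 24) = 0.82 × 21.0800 = 17.2856
delay to age 11: R₀ = 0.82 × (0.67 × 24) = 0.82 × 16.0800 = 13.1856
Higher: breed at age 10 (17.2856).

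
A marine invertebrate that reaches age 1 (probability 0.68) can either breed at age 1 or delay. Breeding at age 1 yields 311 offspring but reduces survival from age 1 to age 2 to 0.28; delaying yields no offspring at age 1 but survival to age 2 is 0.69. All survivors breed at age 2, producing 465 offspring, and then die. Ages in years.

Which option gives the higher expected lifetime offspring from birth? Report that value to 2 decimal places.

breed at age 1: R₀ = 0.68 × (311 + 0.28 × 465) = 0.68 × 441.2000 = 300.0160
delay to age 2: R₀ = 0.68 × (0.69 × 465) = 0.68 × 320.8500 = 218.1780
Higher: breed at age 1 (300.0160).

300.02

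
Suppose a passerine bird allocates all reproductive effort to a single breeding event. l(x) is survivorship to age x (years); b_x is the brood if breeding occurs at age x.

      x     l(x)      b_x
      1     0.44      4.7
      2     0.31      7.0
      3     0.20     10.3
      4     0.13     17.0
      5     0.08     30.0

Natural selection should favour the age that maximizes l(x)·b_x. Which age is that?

5

Expected offspring if breeding at age x = l(x) × b_x:
  age 1: 0.44 × 4.7 = 2.068
  age 2: 0.31 × 7.0 = 2.170
  age 3: 0.20 × 10.3 = 2.060
  age 4: 0.13 × 17.0 = 2.210
  age 5: 0.08 × 30.0 = 2.400
Maximum at age 5 (2.400).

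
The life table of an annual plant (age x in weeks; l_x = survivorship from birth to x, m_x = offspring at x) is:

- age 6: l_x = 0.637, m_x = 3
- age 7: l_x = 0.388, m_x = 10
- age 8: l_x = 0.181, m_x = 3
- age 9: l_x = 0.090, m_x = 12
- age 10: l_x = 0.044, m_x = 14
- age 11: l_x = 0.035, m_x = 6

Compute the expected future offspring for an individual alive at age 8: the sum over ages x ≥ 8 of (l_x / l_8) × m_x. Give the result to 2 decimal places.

13.53

l_8 = 0.181. Conditional survival from age 8 to x is l_x / l_8.
  x=8: (0.181/0.181) × 3 = 3.0000
  x=9: (0.090/0.181) × 12 = 5.9669
  x=10: (0.044/0.181) × 14 = 3.4033
  x=11: (0.035/0.181) × 6 = 1.1602
Sum = 3.0000 + 5.9669 + 3.4033 + 1.1602 = 13.5304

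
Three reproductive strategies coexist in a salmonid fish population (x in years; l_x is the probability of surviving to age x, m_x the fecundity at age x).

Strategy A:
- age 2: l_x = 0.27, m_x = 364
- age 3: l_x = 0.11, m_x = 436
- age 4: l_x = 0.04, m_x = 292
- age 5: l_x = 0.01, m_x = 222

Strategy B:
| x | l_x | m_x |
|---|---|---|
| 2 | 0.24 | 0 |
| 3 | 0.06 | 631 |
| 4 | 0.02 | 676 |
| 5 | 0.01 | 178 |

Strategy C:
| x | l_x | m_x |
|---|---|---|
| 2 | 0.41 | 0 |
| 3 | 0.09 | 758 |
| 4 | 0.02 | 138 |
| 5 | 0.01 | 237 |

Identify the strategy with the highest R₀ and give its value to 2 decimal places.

Strategy A: R₀ = 0.27×364 + 0.11×436 + 0.04×292 + 0.01×222 = 160.1400
Strategy B: R₀ = 0.24×0 + 0.06×631 + 0.02×676 + 0.01×178 = 53.1600
Strategy C: R₀ = 0.41×0 + 0.09×758 + 0.02×138 + 0.01×237 = 73.3500
Highest R₀: strategy A with 160.1400.

160.14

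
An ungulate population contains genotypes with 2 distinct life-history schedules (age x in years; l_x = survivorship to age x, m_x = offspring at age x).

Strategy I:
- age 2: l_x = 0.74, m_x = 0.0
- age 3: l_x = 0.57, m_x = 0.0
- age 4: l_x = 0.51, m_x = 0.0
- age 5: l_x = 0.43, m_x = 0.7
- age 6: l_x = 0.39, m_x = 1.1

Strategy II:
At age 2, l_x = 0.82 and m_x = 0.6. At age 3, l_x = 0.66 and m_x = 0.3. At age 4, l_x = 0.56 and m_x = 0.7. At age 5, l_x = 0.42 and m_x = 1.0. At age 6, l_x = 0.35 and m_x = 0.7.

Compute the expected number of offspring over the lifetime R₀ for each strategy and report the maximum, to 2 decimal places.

Strategy I: R₀ = 0.74×0.0 + 0.57×0.0 + 0.51×0.0 + 0.43×0.7 + 0.39×1.1 = 0.7300
Strategy II: R₀ = 0.82×0.6 + 0.66×0.3 + 0.56×0.7 + 0.42×1.0 + 0.35×0.7 = 1.7470
Highest R₀: strategy II with 1.7470.

1.75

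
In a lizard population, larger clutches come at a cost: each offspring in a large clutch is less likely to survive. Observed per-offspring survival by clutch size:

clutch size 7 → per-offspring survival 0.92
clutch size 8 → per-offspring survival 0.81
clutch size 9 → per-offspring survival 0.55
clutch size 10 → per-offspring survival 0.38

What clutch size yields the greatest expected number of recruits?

Expected recruits = c × s(c):
  c=7: 7 × 0.92 = 6.440
  c=8: 8 × 0.81 = 6.480
  c=9: 9 × 0.55 = 4.950
  c=10: 10 × 0.38 = 3.800
Maximum at c = 8 (6.480 recruits).

8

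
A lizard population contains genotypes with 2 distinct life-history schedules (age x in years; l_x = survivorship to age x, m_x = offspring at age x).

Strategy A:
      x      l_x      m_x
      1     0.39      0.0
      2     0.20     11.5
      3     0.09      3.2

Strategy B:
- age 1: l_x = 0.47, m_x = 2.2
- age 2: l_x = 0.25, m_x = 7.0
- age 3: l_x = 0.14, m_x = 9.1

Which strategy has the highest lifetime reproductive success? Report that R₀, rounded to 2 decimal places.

4.06

Strategy A: R₀ = 0.39×0.0 + 0.20×11.5 + 0.09×3.2 = 2.5880
Strategy B: R₀ = 0.47×2.2 + 0.25×7.0 + 0.14×9.1 = 4.0580
Highest R₀: strategy B with 4.0580.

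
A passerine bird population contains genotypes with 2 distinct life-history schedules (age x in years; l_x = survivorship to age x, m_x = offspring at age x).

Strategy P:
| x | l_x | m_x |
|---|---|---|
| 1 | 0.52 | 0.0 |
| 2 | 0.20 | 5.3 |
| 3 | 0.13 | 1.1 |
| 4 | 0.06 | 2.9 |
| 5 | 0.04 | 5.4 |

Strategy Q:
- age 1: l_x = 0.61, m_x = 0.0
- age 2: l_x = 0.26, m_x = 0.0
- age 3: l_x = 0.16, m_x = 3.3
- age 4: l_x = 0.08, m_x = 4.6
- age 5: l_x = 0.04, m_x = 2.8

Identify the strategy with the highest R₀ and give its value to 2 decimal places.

Strategy P: R₀ = 0.52×0.0 + 0.20×5.3 + 0.13×1.1 + 0.06×2.9 + 0.04×5.4 = 1.5930
Strategy Q: R₀ = 0.61×0.0 + 0.26×0.0 + 0.16×3.3 + 0.08×4.6 + 0.04×2.8 = 1.0080
Highest R₀: strategy P with 1.5930.

1.59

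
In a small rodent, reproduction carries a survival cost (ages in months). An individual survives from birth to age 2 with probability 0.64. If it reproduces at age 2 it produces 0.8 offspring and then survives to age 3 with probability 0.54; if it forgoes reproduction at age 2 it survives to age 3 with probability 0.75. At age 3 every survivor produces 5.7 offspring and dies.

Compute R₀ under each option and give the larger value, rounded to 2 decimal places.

breed at age 2: R₀ = 0.64 × (0.8 + 0.54 × 5.7) = 0.64 × 3.8780 = 2.4819
delay to age 3: R₀ = 0.64 × (0.75 × 5.7) = 0.64 × 4.2750 = 2.7360
Higher: delay to age 3 (2.7360).

2.74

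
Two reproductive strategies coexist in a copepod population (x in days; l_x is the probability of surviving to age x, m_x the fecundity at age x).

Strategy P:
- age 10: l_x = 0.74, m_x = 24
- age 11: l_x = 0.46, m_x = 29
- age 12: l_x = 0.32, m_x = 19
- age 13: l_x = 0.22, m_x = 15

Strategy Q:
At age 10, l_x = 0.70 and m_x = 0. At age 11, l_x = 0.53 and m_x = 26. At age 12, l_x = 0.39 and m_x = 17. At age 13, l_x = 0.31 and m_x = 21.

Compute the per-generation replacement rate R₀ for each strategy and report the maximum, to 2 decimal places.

40.48

Strategy P: R₀ = 0.74×24 + 0.46×29 + 0.32×19 + 0.22×15 = 40.4800
Strategy Q: R₀ = 0.70×0 + 0.53×26 + 0.39×17 + 0.31×21 = 26.9200
Highest R₀: strategy P with 40.4800.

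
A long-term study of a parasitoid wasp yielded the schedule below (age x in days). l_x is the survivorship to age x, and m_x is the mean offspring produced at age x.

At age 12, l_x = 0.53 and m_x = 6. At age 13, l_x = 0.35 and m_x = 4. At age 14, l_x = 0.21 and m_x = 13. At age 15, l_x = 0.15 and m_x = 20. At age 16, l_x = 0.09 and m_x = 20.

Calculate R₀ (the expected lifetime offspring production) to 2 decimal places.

12.11

R₀ = Σ l_x m_x:
  age 12: 0.53 × 6 = 3.1800
  age 13: 0.35 × 4 = 1.4000
  age 14: 0.21 × 13 = 2.7300
  age 15: 0.15 × 20 = 3.0000
  age 16: 0.09 × 20 = 1.8000
R₀ = 3.1800 + 1.4000 + 2.7300 + 3.0000 + 1.8000 = 12.1100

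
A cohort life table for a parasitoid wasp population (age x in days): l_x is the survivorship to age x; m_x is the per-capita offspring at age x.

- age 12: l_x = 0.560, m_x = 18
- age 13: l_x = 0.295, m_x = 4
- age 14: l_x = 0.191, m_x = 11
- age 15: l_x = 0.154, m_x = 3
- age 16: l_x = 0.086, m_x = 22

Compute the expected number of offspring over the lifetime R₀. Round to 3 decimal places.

R₀ = Σ l_x m_x:
  age 12: 0.560 × 18 = 10.0800
  age 13: 0.295 × 4 = 1.1800
  age 14: 0.191 × 11 = 2.1010
  age 15: 0.154 × 3 = 0.4620
  age 16: 0.086 × 22 = 1.8920
R₀ = 10.0800 + 1.1800 + 2.1010 + 0.4620 + 1.8920 = 15.7150

15.715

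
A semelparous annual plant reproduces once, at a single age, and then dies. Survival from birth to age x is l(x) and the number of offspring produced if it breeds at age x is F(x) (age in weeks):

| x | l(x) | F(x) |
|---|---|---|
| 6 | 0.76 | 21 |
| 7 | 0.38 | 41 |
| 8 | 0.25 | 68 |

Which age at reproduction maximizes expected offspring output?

Expected offspring if breeding at age x = l(x) × F(x):
  age 6: 0.76 × 21 = 15.960
  age 7: 0.38 × 41 = 15.580
  age 8: 0.25 × 68 = 17.000
Maximum at age 8 (17.000).

8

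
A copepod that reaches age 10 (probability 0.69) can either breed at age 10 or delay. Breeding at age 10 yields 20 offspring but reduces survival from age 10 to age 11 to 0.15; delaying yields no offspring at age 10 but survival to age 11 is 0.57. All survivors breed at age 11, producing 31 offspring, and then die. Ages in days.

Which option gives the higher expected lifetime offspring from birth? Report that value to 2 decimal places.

breed at age 10: R₀ = 0.69 × (20 + 0.15 × 31) = 0.69 × 24.6500 = 17.0085
delay to age 11: R₀ = 0.69 × (0.57 × 31) = 0.69 × 17.6700 = 12.1923
Higher: breed at age 10 (17.0085).

17.01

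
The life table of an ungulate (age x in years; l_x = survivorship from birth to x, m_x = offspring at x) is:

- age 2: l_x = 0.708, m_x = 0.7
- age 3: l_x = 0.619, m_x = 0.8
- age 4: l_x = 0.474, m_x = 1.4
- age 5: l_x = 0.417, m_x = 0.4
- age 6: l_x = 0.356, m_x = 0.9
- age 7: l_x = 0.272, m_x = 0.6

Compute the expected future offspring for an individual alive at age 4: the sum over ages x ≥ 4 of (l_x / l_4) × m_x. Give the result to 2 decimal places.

2.77

l_4 = 0.474. Conditional survival from age 4 to x is l_x / l_4.
  x=4: (0.474/0.474) × 1.4 = 1.4000
  x=5: (0.417/0.474) × 0.4 = 0.3519
  x=6: (0.356/0.474) × 0.9 = 0.6759
  x=7: (0.272/0.474) × 0.6 = 0.3443
Sum = 1.4000 + 0.3519 + 0.6759 + 0.3443 = 2.7722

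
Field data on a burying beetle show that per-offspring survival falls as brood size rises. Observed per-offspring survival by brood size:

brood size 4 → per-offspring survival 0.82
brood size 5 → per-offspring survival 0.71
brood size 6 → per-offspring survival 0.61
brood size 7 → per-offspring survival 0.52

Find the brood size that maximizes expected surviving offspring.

Expected surviving offspring = c × s(c):
  c=4: 4 × 0.82 = 3.280
  c=5: 5 × 0.71 = 3.550
  c=6: 6 × 0.61 = 3.660
  c=7: 7 × 0.52 = 3.640
Maximum at c = 6 (3.660 surviving offspring).

6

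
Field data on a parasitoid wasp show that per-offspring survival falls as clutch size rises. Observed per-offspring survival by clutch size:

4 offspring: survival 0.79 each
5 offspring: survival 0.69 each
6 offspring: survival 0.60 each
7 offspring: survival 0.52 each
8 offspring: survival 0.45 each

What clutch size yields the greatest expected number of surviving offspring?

7

Expected surviving offspring = c × s(c):
  c=4: 4 × 0.79 = 3.160
  c=5: 5 × 0.69 = 3.450
  c=6: 6 × 0.60 = 3.600
  c=7: 7 × 0.52 = 3.640
  c=8: 8 × 0.45 = 3.600
Maximum at c = 7 (3.640 surviving offspring).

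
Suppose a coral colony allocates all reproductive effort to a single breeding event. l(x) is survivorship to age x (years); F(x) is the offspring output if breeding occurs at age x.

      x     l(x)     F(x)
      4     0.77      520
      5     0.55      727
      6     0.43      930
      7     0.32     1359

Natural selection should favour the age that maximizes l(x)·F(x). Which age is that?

7

Expected offspring if breeding at age x = l(x) × F(x):
  age 4: 0.77 × 520 = 400.400
  age 5: 0.55 × 727 = 399.850
  age 6: 0.43 × 930 = 399.900
  age 7: 0.32 × 1359 = 434.880
Maximum at age 7 (434.880).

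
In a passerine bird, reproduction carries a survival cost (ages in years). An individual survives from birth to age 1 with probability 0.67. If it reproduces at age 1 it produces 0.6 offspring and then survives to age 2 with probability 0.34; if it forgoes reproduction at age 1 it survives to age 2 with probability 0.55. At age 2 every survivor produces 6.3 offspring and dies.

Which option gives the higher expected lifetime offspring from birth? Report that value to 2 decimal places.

2.32

breed at age 1: R₀ = 0.67 × (0.6 + 0.34 × 6.3) = 0.67 × 2.7420 = 1.8371
delay to age 2: R₀ = 0.67 × (0.55 × 6.3) = 0.67 × 3.4650 = 2.3216
Higher: delay to age 2 (2.3216).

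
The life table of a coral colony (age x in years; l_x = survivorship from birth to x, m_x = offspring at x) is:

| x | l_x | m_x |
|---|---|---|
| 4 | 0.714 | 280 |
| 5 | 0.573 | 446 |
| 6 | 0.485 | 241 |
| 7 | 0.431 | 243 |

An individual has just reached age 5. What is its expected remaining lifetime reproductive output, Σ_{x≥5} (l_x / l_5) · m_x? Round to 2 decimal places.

832.77

l_5 = 0.573. Conditional survival from age 5 to x is l_x / l_5.
  x=5: (0.573/0.573) × 446 = 446.0000
  x=6: (0.485/0.573) × 241 = 203.9878
  x=7: (0.431/0.573) × 243 = 182.7801
Sum = 446.0000 + 203.9878 + 182.7801 = 832.7679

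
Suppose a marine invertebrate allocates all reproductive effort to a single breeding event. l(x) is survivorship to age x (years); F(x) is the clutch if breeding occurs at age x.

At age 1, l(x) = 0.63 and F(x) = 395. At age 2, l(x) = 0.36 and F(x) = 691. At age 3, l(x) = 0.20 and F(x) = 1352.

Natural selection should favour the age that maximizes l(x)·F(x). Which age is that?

3

Expected offspring if breeding at age x = l(x) × F(x):
  age 1: 0.63 × 395 = 248.850
  age 2: 0.36 × 691 = 248.760
  age 3: 0.20 × 1352 = 270.400
Maximum at age 3 (270.400).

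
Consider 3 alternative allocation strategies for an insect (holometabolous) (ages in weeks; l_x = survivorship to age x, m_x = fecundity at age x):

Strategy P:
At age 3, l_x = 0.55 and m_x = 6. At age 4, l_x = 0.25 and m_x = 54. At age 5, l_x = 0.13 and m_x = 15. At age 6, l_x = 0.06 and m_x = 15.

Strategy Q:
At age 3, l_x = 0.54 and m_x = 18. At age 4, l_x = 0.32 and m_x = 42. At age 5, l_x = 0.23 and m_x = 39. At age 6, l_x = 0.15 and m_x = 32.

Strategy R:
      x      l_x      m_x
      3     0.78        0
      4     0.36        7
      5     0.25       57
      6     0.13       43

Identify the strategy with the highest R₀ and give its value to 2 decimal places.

Strategy P: R₀ = 0.55×6 + 0.25×54 + 0.13×15 + 0.06×15 = 19.6500
Strategy Q: R₀ = 0.54×18 + 0.32×42 + 0.23×39 + 0.15×32 = 36.9300
Strategy R: R₀ = 0.78×0 + 0.36×7 + 0.25×57 + 0.13×43 = 22.3600
Highest R₀: strategy Q with 36.9300.

36.93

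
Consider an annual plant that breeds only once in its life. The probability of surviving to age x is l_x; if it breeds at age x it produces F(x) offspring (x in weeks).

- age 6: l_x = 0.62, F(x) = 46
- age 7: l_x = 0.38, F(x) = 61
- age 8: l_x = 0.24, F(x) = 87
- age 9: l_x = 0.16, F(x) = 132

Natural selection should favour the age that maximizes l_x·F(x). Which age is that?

6

Expected offspring if breeding at age x = l_x × F(x):
  age 6: 0.62 × 46 = 28.520
  age 7: 0.38 × 61 = 23.180
  age 8: 0.24 × 87 = 20.880
  age 9: 0.16 × 132 = 21.120
Maximum at age 6 (28.520).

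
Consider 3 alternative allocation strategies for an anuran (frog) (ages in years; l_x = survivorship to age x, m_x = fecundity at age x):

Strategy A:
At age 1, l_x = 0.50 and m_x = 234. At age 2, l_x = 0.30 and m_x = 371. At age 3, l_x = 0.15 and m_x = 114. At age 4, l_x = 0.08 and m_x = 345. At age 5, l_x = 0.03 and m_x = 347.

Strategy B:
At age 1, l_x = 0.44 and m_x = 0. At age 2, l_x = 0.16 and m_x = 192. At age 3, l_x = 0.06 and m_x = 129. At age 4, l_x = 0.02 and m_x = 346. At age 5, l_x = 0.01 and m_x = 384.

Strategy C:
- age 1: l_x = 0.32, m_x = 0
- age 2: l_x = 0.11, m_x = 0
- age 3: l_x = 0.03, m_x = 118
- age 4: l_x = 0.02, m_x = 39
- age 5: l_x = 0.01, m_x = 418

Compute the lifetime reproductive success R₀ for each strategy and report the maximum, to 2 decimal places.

Strategy A: R₀ = 0.50×234 + 0.30×371 + 0.15×114 + 0.08×345 + 0.03×347 = 283.4100
Strategy B: R₀ = 0.44×0 + 0.16×192 + 0.06×129 + 0.02×346 + 0.01×384 = 49.2200
Strategy C: R₀ = 0.32×0 + 0.11×0 + 0.03×118 + 0.02×39 + 0.01×418 = 8.5000
Highest R₀: strategy A with 283.4100.

283.41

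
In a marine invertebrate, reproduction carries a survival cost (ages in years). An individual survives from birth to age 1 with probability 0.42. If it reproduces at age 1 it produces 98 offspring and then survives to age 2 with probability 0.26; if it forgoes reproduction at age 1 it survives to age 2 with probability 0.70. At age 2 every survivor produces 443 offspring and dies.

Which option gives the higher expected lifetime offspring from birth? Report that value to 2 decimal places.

breed at age 1: R₀ = 0.42 × (98 + 0.26 × 443) = 0.42 × 213.1800 = 89.5356
delay to age 2: R₀ = 0.42 × (0.70 × 443) = 0.42 × 310.1000 = 130.2420
Higher: delay to age 2 (130.2420).

130.24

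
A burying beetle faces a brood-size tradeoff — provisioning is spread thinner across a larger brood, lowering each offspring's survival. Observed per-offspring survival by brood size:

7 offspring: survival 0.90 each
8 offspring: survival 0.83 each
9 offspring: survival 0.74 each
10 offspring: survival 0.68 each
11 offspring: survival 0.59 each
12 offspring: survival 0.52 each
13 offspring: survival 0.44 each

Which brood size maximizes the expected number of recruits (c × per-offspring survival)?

Expected recruits = c × s(c):
  c=7: 7 × 0.90 = 6.300
  c=8: 8 × 0.83 = 6.640
  c=9: 9 × 0.74 = 6.660
  c=10: 10 × 0.68 = 6.800
  c=11: 11 × 0.59 = 6.490
  c=12: 12 × 0.52 = 6.240
  c=13: 13 × 0.44 = 5.720
Maximum at c = 10 (6.800 recruits).

10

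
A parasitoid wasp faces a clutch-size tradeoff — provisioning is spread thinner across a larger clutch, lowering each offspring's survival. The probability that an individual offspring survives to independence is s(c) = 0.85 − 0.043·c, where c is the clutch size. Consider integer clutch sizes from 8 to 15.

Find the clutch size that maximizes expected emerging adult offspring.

Expected emerging adult offspring = c × s(c):
  c=8: 8 × 0.506 = 4.048
  c=9: 9 × 0.463 = 4.167
  c=10: 10 × 0.420 = 4.200
  c=11: 11 × 0.377 = 4.147
  c=12: 12 × 0.334 = 4.008
  c=13: 13 × 0.291 = 3.783
  c=14: 14 × 0.248 = 3.472
  c=15: 15 × 0.205 = 3.075
Maximum at c = 10 (4.200 emerging adult offspring).

10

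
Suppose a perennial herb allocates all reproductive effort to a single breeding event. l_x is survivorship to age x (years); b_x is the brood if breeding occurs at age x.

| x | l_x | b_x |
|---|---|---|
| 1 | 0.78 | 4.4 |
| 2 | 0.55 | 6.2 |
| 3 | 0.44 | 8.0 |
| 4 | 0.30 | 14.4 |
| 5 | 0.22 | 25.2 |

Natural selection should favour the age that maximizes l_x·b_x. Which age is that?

5

Expected offspring if breeding at age x = l_x × b_x:
  age 1: 0.78 × 4.4 = 3.432
  age 2: 0.55 × 6.2 = 3.410
  age 3: 0.44 × 8.0 = 3.520
  age 4: 0.30 × 14.4 = 4.320
  age 5: 0.22 × 25.2 = 5.544
Maximum at age 5 (5.544).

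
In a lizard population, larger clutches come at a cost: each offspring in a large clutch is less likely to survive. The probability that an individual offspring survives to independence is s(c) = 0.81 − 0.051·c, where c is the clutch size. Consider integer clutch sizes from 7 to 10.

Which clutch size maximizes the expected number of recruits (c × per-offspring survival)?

Expected recruits = c × s(c):
  c=7: 7 × 0.453 = 3.171
  c=8: 8 × 0.402 = 3.216
  c=9: 9 × 0.351 = 3.159
  c=10: 10 × 0.300 = 3.000
Maximum at c = 8 (3.216 recruits).

8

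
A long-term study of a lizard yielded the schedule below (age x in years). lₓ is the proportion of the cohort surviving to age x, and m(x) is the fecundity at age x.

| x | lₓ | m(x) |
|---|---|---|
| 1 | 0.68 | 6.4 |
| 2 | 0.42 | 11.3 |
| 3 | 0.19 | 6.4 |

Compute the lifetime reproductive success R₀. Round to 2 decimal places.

R₀ = Σ lₓ m(x):
  age 1: 0.68 × 6.4 = 4.3520
  age 2: 0.42 × 11.3 = 4.7460
  age 3: 0.19 × 6.4 = 1.2160
R₀ = 4.3520 + 4.7460 + 1.2160 = 10.3140

10.31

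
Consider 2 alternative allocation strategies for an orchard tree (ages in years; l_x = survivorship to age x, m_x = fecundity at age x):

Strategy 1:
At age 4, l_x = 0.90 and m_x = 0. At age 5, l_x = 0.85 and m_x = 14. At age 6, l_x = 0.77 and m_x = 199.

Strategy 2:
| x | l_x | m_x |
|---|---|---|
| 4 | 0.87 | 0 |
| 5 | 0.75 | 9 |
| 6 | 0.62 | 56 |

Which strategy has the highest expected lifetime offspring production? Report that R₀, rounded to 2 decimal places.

165.13

Strategy 1: R₀ = 0.90×0 + 0.85×14 + 0.77×199 = 165.1300
Strategy 2: R₀ = 0.87×0 + 0.75×9 + 0.62×56 = 41.4700
Highest R₀: strategy 1 with 165.1300.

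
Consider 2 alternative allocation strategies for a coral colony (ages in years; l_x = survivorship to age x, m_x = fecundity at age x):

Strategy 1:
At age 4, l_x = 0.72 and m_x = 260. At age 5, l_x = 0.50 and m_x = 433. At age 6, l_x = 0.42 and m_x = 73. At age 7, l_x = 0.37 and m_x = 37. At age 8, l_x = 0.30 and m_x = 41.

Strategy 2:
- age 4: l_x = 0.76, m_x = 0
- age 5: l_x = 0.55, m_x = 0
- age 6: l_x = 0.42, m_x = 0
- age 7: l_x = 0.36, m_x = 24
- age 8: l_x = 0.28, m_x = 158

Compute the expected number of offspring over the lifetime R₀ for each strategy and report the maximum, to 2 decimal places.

Strategy 1: R₀ = 0.72×260 + 0.50×433 + 0.42×73 + 0.37×37 + 0.30×41 = 460.3500
Strategy 2: R₀ = 0.76×0 + 0.55×0 + 0.42×0 + 0.36×24 + 0.28×158 = 52.8800
Highest R₀: strategy 1 with 460.3500.

460.35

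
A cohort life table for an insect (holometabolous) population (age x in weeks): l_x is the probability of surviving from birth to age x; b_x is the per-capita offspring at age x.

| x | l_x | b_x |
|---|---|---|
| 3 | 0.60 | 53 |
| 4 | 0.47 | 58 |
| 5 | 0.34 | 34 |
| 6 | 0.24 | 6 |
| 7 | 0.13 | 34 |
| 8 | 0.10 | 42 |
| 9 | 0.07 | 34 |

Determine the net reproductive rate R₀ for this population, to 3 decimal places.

83.060

R₀ = Σ l_x b_x:
  age 3: 0.60 × 53 = 31.8000
  age 4: 0.47 × 58 = 27.2600
  age 5: 0.34 × 34 = 11.5600
  age 6: 0.24 × 6 = 1.4400
  age 7: 0.13 × 34 = 4.4200
  age 8: 0.10 × 42 = 4.2000
  age 9: 0.07 × 34 = 2.3800
R₀ = 31.8000 + 27.2600 + 11.5600 + 1.4400 + 4.4200 + 4.2000 + 2.3800 = 83.0600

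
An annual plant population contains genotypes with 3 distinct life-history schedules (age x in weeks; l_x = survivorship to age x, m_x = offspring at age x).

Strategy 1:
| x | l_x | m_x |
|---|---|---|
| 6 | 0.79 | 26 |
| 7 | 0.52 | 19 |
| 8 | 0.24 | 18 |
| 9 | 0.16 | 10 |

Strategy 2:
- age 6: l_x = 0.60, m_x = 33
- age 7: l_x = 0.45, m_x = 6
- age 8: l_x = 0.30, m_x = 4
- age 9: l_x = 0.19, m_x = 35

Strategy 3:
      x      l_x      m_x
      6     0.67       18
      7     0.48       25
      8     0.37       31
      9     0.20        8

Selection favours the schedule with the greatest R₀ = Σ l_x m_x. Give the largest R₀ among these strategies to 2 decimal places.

Strategy 1: R₀ = 0.79×26 + 0.52×19 + 0.24×18 + 0.16×10 = 36.3400
Strategy 2: R₀ = 0.60×33 + 0.45×6 + 0.30×4 + 0.19×35 = 30.3500
Strategy 3: R₀ = 0.67×18 + 0.48×25 + 0.37×31 + 0.20×8 = 37.1300
Highest R₀: strategy 3 with 37.1300.

37.13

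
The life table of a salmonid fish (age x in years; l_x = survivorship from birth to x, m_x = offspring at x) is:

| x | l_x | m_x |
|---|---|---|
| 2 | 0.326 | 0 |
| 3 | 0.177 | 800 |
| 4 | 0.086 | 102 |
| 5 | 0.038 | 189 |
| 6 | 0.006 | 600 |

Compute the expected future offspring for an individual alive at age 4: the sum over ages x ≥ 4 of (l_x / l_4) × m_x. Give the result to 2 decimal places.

227.37

l_4 = 0.086. Conditional survival from age 4 to x is l_x / l_4.
  x=4: (0.086/0.086) × 102 = 102.0000
  x=5: (0.038/0.086) × 189 = 83.5116
  x=6: (0.006/0.086) × 600 = 41.8605
Sum = 102.0000 + 83.5116 + 41.8605 = 227.3721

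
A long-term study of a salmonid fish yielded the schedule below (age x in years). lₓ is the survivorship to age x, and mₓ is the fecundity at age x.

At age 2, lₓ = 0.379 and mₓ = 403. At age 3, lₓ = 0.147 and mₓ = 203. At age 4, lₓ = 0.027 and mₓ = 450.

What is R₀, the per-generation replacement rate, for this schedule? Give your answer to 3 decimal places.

194.728

R₀ = Σ lₓ mₓ:
  age 2: 0.379 × 403 = 152.7370
  age 3: 0.147 × 203 = 29.8410
  age 4: 0.027 × 450 = 12.1500
R₀ = 152.7370 + 29.8410 + 12.1500 = 194.7280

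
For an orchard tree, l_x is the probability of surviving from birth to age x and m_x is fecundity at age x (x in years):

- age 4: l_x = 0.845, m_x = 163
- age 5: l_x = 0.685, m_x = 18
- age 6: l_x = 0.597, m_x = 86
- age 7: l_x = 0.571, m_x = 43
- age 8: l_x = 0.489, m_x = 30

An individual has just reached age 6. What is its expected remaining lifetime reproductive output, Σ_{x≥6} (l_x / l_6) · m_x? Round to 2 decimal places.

151.70

l_6 = 0.597. Conditional survival from age 6 to x is l_x / l_6.
  x=6: (0.597/0.597) × 86 = 86.0000
  x=7: (0.571/0.597) × 43 = 41.1273
  x=8: (0.489/0.597) × 30 = 24.5729
Sum = 86.0000 + 41.1273 + 24.5729 = 151.7002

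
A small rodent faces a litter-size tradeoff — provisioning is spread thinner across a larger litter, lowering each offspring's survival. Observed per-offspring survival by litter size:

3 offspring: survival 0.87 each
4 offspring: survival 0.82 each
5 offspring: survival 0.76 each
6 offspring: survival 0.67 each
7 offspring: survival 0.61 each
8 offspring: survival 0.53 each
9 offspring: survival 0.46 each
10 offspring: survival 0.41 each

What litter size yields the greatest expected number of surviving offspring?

7

Expected surviving offspring = c × s(c):
  c=3: 3 × 0.87 = 2.610
  c=4: 4 × 0.82 = 3.280
  c=5: 5 × 0.76 = 3.800
  c=6: 6 × 0.67 = 4.020
  c=7: 7 × 0.61 = 4.270
  c=8: 8 × 0.53 = 4.240
  c=9: 9 × 0.46 = 4.140
  c=10: 10 × 0.41 = 4.100
Maximum at c = 7 (4.270 surviving offspring).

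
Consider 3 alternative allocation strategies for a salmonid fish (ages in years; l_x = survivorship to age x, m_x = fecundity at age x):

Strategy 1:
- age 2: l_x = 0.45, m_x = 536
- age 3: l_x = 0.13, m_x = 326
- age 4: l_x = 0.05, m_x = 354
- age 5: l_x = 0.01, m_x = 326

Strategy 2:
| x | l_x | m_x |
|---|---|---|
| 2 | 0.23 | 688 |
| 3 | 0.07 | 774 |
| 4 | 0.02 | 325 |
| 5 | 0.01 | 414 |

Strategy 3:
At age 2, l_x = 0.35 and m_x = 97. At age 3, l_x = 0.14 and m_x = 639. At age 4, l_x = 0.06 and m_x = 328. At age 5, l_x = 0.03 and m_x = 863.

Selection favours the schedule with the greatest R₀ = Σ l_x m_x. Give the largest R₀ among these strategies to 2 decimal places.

Strategy 1: R₀ = 0.45×536 + 0.13×326 + 0.05×354 + 0.01×326 = 304.5400
Strategy 2: R₀ = 0.23×688 + 0.07×774 + 0.02×325 + 0.01×414 = 223.0600
Strategy 3: R₀ = 0.35×97 + 0.14×639 + 0.06×328 + 0.03×863 = 168.9800
Highest R₀: strategy 1 with 304.5400.

304.54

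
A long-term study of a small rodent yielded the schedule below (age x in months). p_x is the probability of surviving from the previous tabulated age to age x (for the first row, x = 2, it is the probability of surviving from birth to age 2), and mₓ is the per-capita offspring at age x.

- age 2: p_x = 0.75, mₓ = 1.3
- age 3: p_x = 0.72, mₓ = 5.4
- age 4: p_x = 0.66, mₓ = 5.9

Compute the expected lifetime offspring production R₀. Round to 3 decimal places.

5.994

Survivorship from birth: l_x = p_2·p_3·…·p_x.
  l_2 = 0.75000
  l_3 = 0.54000
  l_4 = 0.35640
R₀ = Σ l_x mₓ:
  age 2: 0.75000 × 1.3 = 0.9750
  age 3: 0.54000 × 5.4 = 2.9160
  age 4: 0.35640 × 5.9 = 2.1028
R₀ = 0.9750 + 2.9160 + 2.1028 = 5.9938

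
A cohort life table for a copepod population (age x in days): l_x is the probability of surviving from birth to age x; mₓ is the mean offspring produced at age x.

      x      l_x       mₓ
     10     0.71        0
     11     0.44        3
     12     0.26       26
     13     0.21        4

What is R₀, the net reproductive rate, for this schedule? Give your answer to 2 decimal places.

8.92

R₀ = Σ l_x mₓ:
  age 10: 0.71 × 0 = 0.0000
  age 11: 0.44 × 3 = 1.3200
  age 12: 0.26 × 26 = 6.7600
  age 13: 0.21 × 4 = 0.8400
R₀ = 0.0000 + 1.3200 + 6.7600 + 0.8400 = 8.9200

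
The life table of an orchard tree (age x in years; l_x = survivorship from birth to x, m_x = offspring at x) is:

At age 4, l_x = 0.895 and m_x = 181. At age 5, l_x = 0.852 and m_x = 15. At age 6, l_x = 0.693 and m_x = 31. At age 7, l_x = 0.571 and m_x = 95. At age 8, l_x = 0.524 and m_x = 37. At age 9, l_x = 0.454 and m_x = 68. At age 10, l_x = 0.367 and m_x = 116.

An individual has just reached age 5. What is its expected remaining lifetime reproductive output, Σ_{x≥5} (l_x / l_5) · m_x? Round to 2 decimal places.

l_5 = 0.852. Conditional survival from age 5 to x is l_x / l_5.
  x=5: (0.852/0.852) × 15 = 15.0000
  x=6: (0.693/0.852) × 31 = 25.2148
  x=7: (0.571/0.852) × 95 = 63.6678
  x=8: (0.524/0.852) × 37 = 22.7559
  x=9: (0.454/0.852) × 68 = 36.2347
  x=10: (0.367/0.852) × 116 = 49.9671
Sum = 15.0000 + 25.2148 + 63.6678 + 22.7559 + 36.2347 + 49.9671 = 212.8404

212.84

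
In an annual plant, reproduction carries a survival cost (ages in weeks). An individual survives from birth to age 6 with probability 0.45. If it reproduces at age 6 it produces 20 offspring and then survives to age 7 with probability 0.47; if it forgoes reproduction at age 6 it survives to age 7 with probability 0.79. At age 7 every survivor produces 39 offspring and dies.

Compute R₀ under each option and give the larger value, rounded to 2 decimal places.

breed at age 6: R₀ = 0.45 × (20 + 0.47 × 39) = 0.45 × 38.3300 = 17.2485
delay to age 7: R₀ = 0.45 × (0.79 × 39) = 0.45 × 30.8100 = 13.8645
Higher: breed at age 6 (17.2485).

17.25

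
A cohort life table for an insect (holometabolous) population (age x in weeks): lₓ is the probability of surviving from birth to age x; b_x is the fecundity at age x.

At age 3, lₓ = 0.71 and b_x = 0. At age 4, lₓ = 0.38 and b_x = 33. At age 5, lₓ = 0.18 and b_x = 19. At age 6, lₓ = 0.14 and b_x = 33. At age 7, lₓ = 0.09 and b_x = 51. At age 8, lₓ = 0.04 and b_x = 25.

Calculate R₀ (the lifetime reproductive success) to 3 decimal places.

26.170

R₀ = Σ lₓ b_x:
  age 3: 0.71 × 0 = 0.0000
  age 4: 0.38 × 33 = 12.5400
  age 5: 0.18 × 19 = 3.4200
  age 6: 0.14 × 33 = 4.6200
  age 7: 0.09 × 51 = 4.5900
  age 8: 0.04 × 25 = 1.0000
R₀ = 0.0000 + 12.5400 + 3.4200 + 4.6200 + 4.5900 + 1.0000 = 26.1700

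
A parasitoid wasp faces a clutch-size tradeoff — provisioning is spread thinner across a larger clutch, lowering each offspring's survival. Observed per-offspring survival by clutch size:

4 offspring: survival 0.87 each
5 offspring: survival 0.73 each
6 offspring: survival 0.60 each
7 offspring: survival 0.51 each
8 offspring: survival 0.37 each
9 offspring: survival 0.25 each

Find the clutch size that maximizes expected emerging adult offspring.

Expected emerging adult offspring = c × s(c):
  c=4: 4 × 0.87 = 3.480
  c=5: 5 × 0.73 = 3.650
  c=6: 6 × 0.60 = 3.600
  c=7: 7 × 0.51 = 3.570
  c=8: 8 × 0.37 = 2.960
  c=9: 9 × 0.25 = 2.250
Maximum at c = 5 (3.650 emerging adult offspring).

5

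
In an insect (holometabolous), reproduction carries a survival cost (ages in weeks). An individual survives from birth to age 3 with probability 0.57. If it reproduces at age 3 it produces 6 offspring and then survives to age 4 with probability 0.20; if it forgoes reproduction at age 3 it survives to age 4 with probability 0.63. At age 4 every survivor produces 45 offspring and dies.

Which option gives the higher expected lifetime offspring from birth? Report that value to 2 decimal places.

breed at age 3: R₀ = 0.57 × (6 + 0.20 × 45) = 0.57 × 15.0000 = 8.5500
delay to age 4: R₀ = 0.57 × (0.63 × 45) = 0.57 × 28.3500 = 16.1595
Higher: delay to age 4 (16.1595).

16.16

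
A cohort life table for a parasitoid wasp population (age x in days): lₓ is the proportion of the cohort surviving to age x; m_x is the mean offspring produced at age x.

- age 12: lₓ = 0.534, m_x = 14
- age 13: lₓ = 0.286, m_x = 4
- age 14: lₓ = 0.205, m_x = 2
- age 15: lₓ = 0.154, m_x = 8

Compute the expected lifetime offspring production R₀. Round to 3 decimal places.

10.262

R₀ = Σ lₓ m_x:
  age 12: 0.534 × 14 = 7.4760
  age 13: 0.286 × 4 = 1.1440
  age 14: 0.205 × 2 = 0.4100
  age 15: 0.154 × 8 = 1.2320
R₀ = 7.4760 + 1.1440 + 0.4100 + 1.2320 = 10.2620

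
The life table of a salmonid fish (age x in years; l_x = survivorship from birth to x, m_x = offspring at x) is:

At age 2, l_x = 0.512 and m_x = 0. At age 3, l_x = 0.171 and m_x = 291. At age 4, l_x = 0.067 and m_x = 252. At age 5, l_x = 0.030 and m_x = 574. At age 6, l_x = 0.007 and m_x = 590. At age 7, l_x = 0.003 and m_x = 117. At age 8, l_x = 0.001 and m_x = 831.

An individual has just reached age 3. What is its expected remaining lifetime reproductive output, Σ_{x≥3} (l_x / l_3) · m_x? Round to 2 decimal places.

521.50

l_3 = 0.171. Conditional survival from age 3 to x is l_x / l_3.
  x=3: (0.171/0.171) × 291 = 291.0000
  x=4: (0.067/0.171) × 252 = 98.7368
  x=5: (0.030/0.171) × 574 = 100.7018
  x=6: (0.007/0.171) × 590 = 24.1520
  x=7: (0.003/0.171) × 117 = 2.0526
  x=8: (0.001/0.171) × 831 = 4.8596
Sum = 291.0000 + 98.7368 + 100.7018 + 24.1520 + 2.0526 + 4.8596 = 521.5029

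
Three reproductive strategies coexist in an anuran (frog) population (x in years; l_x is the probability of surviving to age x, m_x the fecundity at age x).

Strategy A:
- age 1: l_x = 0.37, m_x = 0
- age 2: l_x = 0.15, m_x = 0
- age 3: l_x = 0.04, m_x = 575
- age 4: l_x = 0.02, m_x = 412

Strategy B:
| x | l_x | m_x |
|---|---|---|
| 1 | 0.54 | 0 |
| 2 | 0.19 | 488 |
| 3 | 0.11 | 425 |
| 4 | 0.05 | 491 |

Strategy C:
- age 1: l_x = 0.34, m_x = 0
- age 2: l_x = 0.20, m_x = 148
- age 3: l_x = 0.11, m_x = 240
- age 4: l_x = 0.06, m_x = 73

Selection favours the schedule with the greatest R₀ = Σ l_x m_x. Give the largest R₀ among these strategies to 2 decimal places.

164.02

Strategy A: R₀ = 0.37×0 + 0.15×0 + 0.04×575 + 0.02×412 = 31.2400
Strategy B: R₀ = 0.54×0 + 0.19×488 + 0.11×425 + 0.05×491 = 164.0200
Strategy C: R₀ = 0.34×0 + 0.20×148 + 0.11×240 + 0.06×73 = 60.3800
Highest R₀: strategy B with 164.0200.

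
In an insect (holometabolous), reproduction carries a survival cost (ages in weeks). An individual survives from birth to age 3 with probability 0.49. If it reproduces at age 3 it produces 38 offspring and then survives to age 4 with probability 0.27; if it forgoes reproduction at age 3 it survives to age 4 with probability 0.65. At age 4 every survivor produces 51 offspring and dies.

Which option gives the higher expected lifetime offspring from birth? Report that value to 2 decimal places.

breed at age 3: R₀ = 0.49 × (38 + 0.27 × 51) = 0.49 × 51.7700 = 25.3673
delay to age 4: R₀ = 0.49 × (0.65 × 51) = 0.49 × 33.1500 = 16.2435
Higher: breed at age 3 (25.3673).

25.37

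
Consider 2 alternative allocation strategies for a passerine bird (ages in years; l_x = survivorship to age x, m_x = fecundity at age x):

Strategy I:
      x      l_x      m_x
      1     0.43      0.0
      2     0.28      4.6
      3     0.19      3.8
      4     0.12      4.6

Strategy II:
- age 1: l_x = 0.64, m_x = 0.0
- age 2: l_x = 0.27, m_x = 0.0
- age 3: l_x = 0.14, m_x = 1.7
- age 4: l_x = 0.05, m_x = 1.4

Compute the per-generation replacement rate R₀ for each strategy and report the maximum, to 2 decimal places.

2.56

Strategy I: R₀ = 0.43×0.0 + 0.28×4.6 + 0.19×3.8 + 0.12×4.6 = 2.5620
Strategy II: R₀ = 0.64×0.0 + 0.27×0.0 + 0.14×1.7 + 0.05×1.4 = 0.3080
Highest R₀: strategy I with 2.5620.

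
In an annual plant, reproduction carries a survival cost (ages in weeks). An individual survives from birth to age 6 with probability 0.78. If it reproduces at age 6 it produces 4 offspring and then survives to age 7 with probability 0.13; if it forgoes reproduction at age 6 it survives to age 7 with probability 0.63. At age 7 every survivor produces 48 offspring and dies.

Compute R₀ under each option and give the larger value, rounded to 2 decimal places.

23.59

breed at age 6: R₀ = 0.78 × (4 + 0.13 × 48) = 0.78 × 10.2400 = 7.9872
delay to age 7: R₀ = 0.78 × (0.63 × 48) = 0.78 × 30.2400 = 23.5872
Higher: delay to age 7 (23.5872).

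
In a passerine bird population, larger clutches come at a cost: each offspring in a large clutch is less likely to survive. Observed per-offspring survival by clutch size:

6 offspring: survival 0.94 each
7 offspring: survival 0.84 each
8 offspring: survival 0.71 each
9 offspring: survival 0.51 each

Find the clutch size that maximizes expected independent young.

7

Expected independent young = c × s(c):
  c=6: 6 × 0.94 = 5.640
  c=7: 7 × 0.84 = 5.880
  c=8: 8 × 0.71 = 5.680
  c=9: 9 × 0.51 = 4.590
Maximum at c = 7 (5.880 independent young).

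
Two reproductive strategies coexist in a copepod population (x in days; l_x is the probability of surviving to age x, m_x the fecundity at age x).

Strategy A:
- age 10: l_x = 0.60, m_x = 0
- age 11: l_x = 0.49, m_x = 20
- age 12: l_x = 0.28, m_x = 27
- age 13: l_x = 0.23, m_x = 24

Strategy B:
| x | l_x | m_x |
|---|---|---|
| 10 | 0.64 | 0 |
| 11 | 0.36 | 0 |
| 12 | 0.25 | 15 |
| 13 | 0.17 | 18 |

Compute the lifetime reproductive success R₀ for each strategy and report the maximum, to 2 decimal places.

Strategy A: R₀ = 0.60×0 + 0.49×20 + 0.28×27 + 0.23×24 = 22.8800
Strategy B: R₀ = 0.64×0 + 0.36×0 + 0.25×15 + 0.17×18 = 6.8100
Highest R₀: strategy A with 22.8800.

22.88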